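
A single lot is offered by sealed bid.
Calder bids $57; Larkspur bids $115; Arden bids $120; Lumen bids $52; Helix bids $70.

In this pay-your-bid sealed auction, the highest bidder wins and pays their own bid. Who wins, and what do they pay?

Bids ranked: 120 (Arden) > 115 (Larkspur) > 70 (Helix) > 57 (Calder) > 52 (Lumen)
Arden is highest → pays own bid, $120.

Arden pays $120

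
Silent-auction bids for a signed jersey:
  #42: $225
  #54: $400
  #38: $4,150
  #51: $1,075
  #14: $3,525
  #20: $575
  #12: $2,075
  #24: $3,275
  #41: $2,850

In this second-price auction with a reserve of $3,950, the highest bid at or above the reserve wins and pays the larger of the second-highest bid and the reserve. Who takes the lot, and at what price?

#38 pays $3,950

Bids in order: 4,150 (#38) > 3,525 (#14) > 3,275 (#24) > 2,850 (#41) > 2,075 (#12) > 1,075 (#51) > …
Highest eligible bid: #38 at $4,150.
max(second-highest $3,525, reserve $3,950) = $3,950.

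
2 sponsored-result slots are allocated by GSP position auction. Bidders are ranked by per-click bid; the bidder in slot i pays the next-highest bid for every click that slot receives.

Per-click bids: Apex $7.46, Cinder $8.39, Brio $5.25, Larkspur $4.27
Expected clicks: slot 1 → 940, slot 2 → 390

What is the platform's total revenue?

Total revenue: $9059.90

Ranked by bid: $8.39 (Cinder) > $7.46 (Apex) > $5.25 (Brio) > …
Slot 1: Cinder pays $7.46 × 940 = $7012.40
Slot 2: Apex pays $5.25 × 390 = $2047.50
Total = $9059.90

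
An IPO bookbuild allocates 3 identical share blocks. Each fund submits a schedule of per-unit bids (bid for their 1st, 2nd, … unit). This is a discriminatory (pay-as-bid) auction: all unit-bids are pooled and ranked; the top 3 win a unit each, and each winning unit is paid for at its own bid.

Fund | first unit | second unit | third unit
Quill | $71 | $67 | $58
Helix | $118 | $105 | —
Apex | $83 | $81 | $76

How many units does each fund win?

Merging the schedules and taking the best 3: 118 (Helix-1), 105 (Helix-2), 83 (Apex-1)
Next rejected bid: $81 (not a price — pay-as-bid).
Allocation: Apex 1, Helix 2.

Apex 1, Helix 2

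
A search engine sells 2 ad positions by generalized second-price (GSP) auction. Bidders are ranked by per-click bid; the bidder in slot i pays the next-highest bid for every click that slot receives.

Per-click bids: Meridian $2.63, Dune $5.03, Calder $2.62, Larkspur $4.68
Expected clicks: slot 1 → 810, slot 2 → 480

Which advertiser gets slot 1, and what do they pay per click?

Dune; $4.68 per click

Ranked by bid: $5.03 (Dune) > $4.68 (Larkspur) > $2.63 (Meridian) > …
Slot 1 goes to the first-ranked bidder, Dune, who pays the next bid down: $4.68/click.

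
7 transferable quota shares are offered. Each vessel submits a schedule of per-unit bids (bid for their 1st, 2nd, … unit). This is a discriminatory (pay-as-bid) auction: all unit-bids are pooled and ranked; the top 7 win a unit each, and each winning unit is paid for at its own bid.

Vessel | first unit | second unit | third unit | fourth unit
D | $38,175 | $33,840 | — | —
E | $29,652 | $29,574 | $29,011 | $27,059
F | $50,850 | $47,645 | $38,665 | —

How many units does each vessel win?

Pooled unit-bids ranked (top 7): 50,850 (F-1), 47,645 (F-2), 38,665 (F-3), 38,175 (D-1), 33,840 (D-2), 29,652 (E-1), 29,574 (E-2)
Next rejected bid: $29,011 (not a price — pay-as-bid).
Allocation: D 2, E 2, F 3.

D 2, E 2, F 3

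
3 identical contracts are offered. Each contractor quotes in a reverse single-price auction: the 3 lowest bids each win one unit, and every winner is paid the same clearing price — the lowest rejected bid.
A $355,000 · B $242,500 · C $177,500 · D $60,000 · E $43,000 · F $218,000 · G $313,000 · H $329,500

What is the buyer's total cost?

Ordering the bids: 43,000 (E), 60,000 (D), 177,500 (C), 218,000 (F), 242,500 (B), …
The 3 lowest are E, D, C.
First losing bid is F's $218,000, which sets the uniform price.
Total cost = 3 × $218,000 = $654,000.

Total cost: $654,000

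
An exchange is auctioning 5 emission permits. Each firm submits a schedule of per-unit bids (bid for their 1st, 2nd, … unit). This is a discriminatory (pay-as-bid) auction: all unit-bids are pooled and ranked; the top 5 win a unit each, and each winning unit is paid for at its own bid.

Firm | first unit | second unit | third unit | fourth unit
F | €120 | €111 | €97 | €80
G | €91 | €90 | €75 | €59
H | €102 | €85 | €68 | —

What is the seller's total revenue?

All unit-bids, highest first — top 5: 120 (F-1), 111 (F-2), 102 (H-1), 97 (F-3), 91 (G-1)
Next rejected bid: €90 (not a price — pay-as-bid).
Each winning unit pays its own bid.
Revenue = 120 + 111 + 102 + 97 + 91 = €521.

Total revenue: €521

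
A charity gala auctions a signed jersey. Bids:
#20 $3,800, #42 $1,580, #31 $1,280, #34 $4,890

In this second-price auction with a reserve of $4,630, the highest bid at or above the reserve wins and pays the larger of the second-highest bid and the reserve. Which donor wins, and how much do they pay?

Rule: the highest bid at or above the reserve wins and pays the larger of the second-highest bid and the reserve.
Bids ranked: 4,890 (#34) > 3,800 (#20) > 1,580 (#42) > 1,280 (#31)
#34 has the top bid at or above the reserve ($4,890).
max(second-highest $3,800, reserve $4,630) = $4,630.

#34 pays $4,630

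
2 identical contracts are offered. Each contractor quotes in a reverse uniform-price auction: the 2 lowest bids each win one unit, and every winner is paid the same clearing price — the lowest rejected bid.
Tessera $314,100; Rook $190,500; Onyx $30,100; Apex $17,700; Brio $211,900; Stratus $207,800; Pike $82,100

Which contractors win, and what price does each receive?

Apex, Onyx; each is paid $82,100

Bids ranked low→high: 17,700 (Apex), 30,100 (Onyx), 82,100 (Pike), 190,500 (Rook), …
The 2 lowest are Apex, Onyx.
First losing bid is Pike's $82,100, which sets the uniform price.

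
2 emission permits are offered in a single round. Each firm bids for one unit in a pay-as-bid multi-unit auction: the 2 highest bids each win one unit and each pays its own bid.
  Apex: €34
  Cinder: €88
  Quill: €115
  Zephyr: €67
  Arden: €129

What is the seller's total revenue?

Total revenue: €244

Ordering the bids: 129 (Arden), 115 (Quill), 88 (Cinder), 67 (Zephyr), …
Top 2: Arden, Quill.
Total revenue = 129 + 115 = €244.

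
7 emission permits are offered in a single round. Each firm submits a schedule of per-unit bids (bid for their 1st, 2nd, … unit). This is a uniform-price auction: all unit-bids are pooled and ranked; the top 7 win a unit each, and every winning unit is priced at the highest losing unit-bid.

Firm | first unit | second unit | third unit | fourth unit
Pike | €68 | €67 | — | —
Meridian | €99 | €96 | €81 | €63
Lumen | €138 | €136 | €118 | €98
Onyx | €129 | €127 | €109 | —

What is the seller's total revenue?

Total revenue: €686

Merging the schedules and taking the best 7: 138 (Lumen-1), 136 (Lumen-2), 129 (Onyx-1), 127 (Onyx-2), 118 (Lumen-3), 109 (Onyx-3), 99 (Meridian-1)
Highest rejected unit-bid = €98.
Allocation: Lumen 3, Meridian 1, Onyx 3. Every unit priced at €98.
Revenue = 7 × 98 = €686.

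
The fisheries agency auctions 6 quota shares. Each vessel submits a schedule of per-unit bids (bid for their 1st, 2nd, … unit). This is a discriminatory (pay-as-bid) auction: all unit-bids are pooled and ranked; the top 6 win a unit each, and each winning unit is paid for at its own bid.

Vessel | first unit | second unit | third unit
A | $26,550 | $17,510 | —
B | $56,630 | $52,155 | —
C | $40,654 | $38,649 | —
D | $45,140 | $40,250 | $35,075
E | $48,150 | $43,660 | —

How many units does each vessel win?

B 2, C 1, D 1, E 2

Merging the schedules and taking the best 6: 56,630 (B-1), 52,155 (B-2), 48,150 (E-1), 45,140 (D-1), 43,660 (E-2), 40,654 (C-1)
Next rejected bid: $40,250 (not a price — pay-as-bid).
Allocation: B 2, C 1, D 1, E 2.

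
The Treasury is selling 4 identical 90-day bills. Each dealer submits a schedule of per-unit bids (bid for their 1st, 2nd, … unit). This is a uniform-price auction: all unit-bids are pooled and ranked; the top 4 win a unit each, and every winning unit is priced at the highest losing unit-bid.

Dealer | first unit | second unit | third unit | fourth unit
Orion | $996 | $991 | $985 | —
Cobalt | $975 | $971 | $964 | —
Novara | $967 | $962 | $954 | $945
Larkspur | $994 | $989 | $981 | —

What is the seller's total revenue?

Total revenue: $3,940

All unit-bids, highest first — top 4: 996 (Orion-1), 994 (Larkspur-1), 991 (Orion-2), 989 (Larkspur-2)
Highest rejected unit-bid = $985.
Allocation: Larkspur 2, Orion 2. Every unit priced at $985.
Revenue = 4 × 985 = $3,940.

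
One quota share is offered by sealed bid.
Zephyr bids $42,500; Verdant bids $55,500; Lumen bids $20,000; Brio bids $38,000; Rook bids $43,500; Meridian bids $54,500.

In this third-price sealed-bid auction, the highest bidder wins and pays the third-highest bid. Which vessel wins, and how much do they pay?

Verdant pays $43,500

Bids in order: 55,500 (Verdant) > 54,500 (Meridian) > 43,500 (Rook) > 42,500 (Zephyr) > 38,000 (Brio) > 20,000 (Lumen)
Verdant is highest; pays the third-highest bid, $43,500.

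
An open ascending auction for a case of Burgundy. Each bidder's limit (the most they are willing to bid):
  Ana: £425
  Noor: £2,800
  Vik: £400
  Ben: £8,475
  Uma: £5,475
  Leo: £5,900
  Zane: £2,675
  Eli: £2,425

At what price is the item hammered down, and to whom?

Ben wins at £5,900

Limits ranked: 8,475 (Ben) > 5,900 (Leo) > 5,475 (Uma) > 2,800 (Noor) > 2,675 (Zane) > 2,425 (Eli) > …
Leo is the last rival to drop out, at £5,900; Ben remains and wins at that price.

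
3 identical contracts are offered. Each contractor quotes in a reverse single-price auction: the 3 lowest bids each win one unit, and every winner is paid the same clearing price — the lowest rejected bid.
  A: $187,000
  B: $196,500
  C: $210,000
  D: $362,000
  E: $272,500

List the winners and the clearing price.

A, B, C; each is paid $272,500

Sorting: 187,000 (A), 196,500 (B), 210,000 (C), 272,500 (E), 362,000 (D)
The 3 lowest are A, B, C.
Lowest unsuccessful bid: $272,500 → clearing price.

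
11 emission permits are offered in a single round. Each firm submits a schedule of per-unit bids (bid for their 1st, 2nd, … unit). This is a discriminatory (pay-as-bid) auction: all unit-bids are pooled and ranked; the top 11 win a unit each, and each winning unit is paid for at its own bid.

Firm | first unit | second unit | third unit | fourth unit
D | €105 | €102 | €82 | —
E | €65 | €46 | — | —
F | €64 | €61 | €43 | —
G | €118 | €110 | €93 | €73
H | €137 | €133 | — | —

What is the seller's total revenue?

All unit-bids, highest first — top 11: 137 (H-1), 133 (H-2), 118 (G-1), 110 (G-2), 105 (D-1), 102 (D-2), 93 (G-3), 82 (D-3), 73 (G-4), 65 (E-1), 64 (F-1)
Next rejected bid: €61 (not a price — pay-as-bid).
Each winning unit pays its own bid.
Revenue = 137 + 133 + 118 + 110 + 105 + 102 + 93 + 82 + 73 + 65 + 64 = €1,082.

Total revenue: €1,082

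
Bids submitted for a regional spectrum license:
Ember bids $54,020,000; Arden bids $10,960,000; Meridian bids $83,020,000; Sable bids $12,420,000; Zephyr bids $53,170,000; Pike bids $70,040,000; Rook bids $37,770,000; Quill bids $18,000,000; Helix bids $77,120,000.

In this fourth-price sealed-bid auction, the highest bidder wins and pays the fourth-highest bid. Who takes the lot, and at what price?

Fourth-price sealed-bid auction: the highest bidder wins and pays the fourth-highest bid.
Bids in order: 83,020,000 (Meridian) > 77,120,000 (Helix) > 70,040,000 (Pike) > 54,020,000 (Ember) > 53,170,000 (Zephyr) > 37,770,000 (Rook) > …
Meridian is highest; pays the fourth-highest bid, $54,020,000.

Meridian pays $54,020,000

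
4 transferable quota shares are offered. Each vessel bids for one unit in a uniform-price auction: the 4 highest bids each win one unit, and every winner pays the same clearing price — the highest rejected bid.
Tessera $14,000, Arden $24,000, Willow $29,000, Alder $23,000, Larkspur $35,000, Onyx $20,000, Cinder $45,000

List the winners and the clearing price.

Sorting: 45,000 (Cinder), 35,000 (Larkspur), 29,000 (Willow), 24,000 (Arden), 23,000 (Alder), 20,000 (Onyx), …
Top 4: Cinder, Larkspur, Willow, Arden.
Highest unsuccessful bid: $23,000 → clearing price.

Cinder, Larkspur, Willow, Arden; each pays $23,000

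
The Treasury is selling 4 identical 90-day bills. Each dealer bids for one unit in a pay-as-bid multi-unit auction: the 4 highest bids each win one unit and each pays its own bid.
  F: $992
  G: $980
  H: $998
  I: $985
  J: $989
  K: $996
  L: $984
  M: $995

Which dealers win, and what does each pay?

H $998, K $996, M $995, F $992

Sorting: 998 (H), 996 (K), 995 (M), 992 (F), 989 (J), 985 (I), …
Top 4: H, K, M, F.
Each winner pays its own bid: H $998, K $996, M $995, F $992.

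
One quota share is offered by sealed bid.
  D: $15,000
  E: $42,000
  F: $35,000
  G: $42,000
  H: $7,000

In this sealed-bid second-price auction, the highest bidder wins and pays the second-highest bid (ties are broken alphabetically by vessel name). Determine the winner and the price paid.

Rule: the highest bidder wins and pays the second-highest bid.
Bids in order: 42,000 (E) > 42,000 (G) > 35,000 (F) > 15,000 (D) > 7,000 (H)
E and G tie at $42,000; tie-break gives it to E.
E wins with the highest bid; price is set by the runner-up at $42,000.

E pays $42,000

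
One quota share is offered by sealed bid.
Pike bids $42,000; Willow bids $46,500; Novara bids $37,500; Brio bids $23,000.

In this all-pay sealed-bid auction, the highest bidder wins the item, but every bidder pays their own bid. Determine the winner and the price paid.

Bids ranked: 46,500 (Willow) > 42,000 (Pike) > 37,500 (Novara) > 23,000 (Brio)
Willow wins with the top bid; all bids are sunk regardless.

Willow pays $46,500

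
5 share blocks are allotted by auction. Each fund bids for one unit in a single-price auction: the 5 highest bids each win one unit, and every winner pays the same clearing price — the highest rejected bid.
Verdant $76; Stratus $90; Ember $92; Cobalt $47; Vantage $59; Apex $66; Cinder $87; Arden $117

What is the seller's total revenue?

Total revenue: $330

Bids ranked high→low: 117 (Arden), 92 (Ember), 90 (Stratus), 87 (Cinder), 76 (Verdant), 66 (Apex), 59 (Vantage), …
The 5 highest are Arden, Ember, Stratus, Cinder, Verdant.
First losing bid is Apex's $66, which sets the uniform price.
Total revenue = 5 × $66 = $330.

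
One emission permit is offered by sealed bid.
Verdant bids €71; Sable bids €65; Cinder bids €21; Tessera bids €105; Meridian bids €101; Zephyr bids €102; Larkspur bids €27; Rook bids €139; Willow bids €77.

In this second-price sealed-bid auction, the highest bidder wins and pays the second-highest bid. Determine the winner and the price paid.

Rook pays €105

Bids in order: 139 (Rook) > 105 (Tessera) > 102 (Zephyr) > 101 (Meridian) > 77 (Willow) > 71 (Verdant) > …
Rook is highest; pays the second-highest bid, €105.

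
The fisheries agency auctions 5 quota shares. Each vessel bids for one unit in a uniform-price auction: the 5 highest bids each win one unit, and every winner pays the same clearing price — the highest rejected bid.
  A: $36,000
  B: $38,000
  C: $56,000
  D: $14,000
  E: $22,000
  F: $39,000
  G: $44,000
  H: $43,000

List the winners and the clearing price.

Bids ranked high→low: 56,000 (C), 44,000 (G), 43,000 (H), 39,000 (F), 38,000 (B), 36,000 (A), 22,000 (E), …
Top 5: C, G, H, F, B.
Highest unsuccessful bid: $36,000 → clearing price.

C, G, H, F, B; each pays $36,000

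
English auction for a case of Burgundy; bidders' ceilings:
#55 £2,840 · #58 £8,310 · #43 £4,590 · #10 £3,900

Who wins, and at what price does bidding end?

Sorting limits: 8,310 (#58) > 4,590 (#43) > 3,900 (#10) > 2,840 (#55)
Bidding ends when #43 exits at £4,590; #58 takes it.

#58 wins at £4,590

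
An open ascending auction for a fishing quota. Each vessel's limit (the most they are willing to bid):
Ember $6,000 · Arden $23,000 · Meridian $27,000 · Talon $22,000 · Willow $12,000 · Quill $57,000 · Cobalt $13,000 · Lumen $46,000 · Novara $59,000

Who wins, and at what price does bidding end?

Novara wins at $57,000

Limits in order: 59,000 (Novara) > 57,000 (Quill) > 46,000 (Lumen) > 27,000 (Meridian) > 23,000 (Arden) > 22,000 (Talon) > …
Bidding ends when Quill exits at $57,000; Novara takes it.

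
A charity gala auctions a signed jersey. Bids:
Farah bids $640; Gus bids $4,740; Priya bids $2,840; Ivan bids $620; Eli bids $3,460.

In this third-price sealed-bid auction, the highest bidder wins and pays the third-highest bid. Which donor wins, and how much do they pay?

Sorting bids: 4,740 (Gus) > 3,460 (Eli) > 2,840 (Priya) > 640 (Farah) > 620 (Ivan)
Gus wins; payment is bid #3 in the ranking = $2,840.

Gus pays $2,840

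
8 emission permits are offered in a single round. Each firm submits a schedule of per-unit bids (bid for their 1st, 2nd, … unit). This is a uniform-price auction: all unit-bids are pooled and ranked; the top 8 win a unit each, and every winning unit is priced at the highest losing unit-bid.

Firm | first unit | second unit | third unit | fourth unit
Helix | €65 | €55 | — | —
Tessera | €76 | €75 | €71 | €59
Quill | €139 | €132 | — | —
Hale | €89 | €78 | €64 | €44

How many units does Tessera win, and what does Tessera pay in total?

Tessera: 3 units, pays €192

Pooled unit-bids ranked (top 8): 139 (Quill-1), 132 (Quill-2), 89 (Hale-1), 78 (Hale-2), 76 (Tessera-1), 75 (Tessera-2), 71 (Tessera-3), 65 (Helix-1)
The (k+1)-th unit-bid is €64.
Tessera wins 3 unit(s) at €64 each.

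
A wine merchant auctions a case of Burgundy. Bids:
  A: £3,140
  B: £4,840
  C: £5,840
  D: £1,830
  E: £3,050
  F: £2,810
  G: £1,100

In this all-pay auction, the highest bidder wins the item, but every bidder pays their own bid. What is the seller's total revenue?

Total revenue: £22,610

Bids in order: 5,840 (C) > 4,840 (B) > 3,140 (A) > 3,050 (E) > 2,810 (F) > 1,830 (D) > …
Every bidder forfeits their bid regardless of winning.
Revenue = 3,140 + 4,840 + 5,840 + 1,830 + 3,050 + 2,810 + 1,100 = £22,610.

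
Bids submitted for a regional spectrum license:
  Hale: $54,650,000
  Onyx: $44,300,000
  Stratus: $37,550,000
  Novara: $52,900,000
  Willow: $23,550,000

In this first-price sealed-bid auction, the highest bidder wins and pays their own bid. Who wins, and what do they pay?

Hale pays $54,650,000

Sorting bids: 54,650,000 (Hale) > 52,900,000 (Novara) > 44,300,000 (Onyx) > 37,550,000 (Stratus) > 23,550,000 (Willow)
Hale is highest → pays own bid, $54,650,000.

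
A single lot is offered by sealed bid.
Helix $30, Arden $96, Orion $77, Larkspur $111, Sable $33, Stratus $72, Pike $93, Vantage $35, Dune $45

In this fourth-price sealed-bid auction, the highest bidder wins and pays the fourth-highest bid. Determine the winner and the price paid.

Larkspur pays $77

Bids ranked: 111 (Larkspur) > 96 (Arden) > 93 (Pike) > 77 (Orion) > 72 (Stratus) > 45 (Dune) > …
Larkspur wins; payment is bid #4 in the ranking = $77.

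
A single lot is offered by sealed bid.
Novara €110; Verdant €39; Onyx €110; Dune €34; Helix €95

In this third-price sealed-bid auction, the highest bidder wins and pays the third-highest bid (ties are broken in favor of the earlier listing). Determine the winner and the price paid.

Novara pays €95

Bids in order: 110 (Novara) > 110 (Onyx) > 95 (Helix) > 39 (Verdant) > 34 (Dune)
Tie at €110 → Novara wins by tie-break.
Novara wins; payment is bid #3 in the ranking = €95.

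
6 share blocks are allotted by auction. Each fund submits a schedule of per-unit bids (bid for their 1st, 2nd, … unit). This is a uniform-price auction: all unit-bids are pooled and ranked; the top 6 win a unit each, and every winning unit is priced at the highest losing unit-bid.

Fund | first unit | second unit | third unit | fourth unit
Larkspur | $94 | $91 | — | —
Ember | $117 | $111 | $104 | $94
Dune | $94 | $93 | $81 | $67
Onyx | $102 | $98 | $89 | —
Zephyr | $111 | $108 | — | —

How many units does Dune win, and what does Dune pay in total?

All unit-bids, highest first — top 6: 117 (Ember-1), 111 (Ember-2), 111 (Zephyr-1), 108 (Zephyr-2), 104 (Ember-3), 102 (Onyx-1)
Highest rejected unit-bid = $98.
Dune wins 0 unit(s) at $98 each.

Dune: 0 units, pays $0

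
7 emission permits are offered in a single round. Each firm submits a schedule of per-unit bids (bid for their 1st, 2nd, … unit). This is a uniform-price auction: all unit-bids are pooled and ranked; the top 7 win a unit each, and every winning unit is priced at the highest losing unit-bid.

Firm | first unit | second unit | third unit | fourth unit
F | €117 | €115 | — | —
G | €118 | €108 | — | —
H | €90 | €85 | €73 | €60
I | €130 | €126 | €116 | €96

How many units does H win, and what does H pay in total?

Pooled unit-bids ranked (top 7): 130 (I-1), 126 (I-2), 118 (G-1), 117 (F-1), 116 (I-3), 115 (F-2), 108 (G-2)
Highest rejected unit-bid = €96.
H wins 0 unit(s) at €96 each.

H: 0 units, pays €0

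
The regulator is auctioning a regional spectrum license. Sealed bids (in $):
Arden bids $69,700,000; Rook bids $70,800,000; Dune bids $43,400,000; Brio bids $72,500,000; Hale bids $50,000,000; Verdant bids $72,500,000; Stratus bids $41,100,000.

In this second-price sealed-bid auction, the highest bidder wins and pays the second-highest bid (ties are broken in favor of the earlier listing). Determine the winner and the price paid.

Rule: the highest bidder wins and pays the second-highest bid.
Bids ranked: 72,500,000 (Brio) > 72,500,000 (Verdant) > 70,800,000 (Rook) > 69,700,000 (Arden) > 50,000,000 (Hale) > 43,400,000 (Dune) > …
Brio and Verdant tie at $72,500,000; tie-break gives it to Brio.
Brio wins with the highest bid; price is set by the runner-up at $72,500,000.

Brio pays $72,500,000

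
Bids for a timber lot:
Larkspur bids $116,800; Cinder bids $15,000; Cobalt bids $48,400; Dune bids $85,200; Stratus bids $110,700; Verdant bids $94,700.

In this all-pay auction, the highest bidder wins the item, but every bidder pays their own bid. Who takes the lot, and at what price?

All-pay auction: the highest bidder wins the item, but every bidder pays their own bid.
Bids in order: 116,800 (Larkspur) > 110,700 (Stratus) > 94,700 (Verdant) > 85,200 (Dune) > 48,400 (Cobalt) > 15,000 (Cinder)
Larkspur wins with the top bid; all bids are sunk regardless.

Larkspur pays $116,800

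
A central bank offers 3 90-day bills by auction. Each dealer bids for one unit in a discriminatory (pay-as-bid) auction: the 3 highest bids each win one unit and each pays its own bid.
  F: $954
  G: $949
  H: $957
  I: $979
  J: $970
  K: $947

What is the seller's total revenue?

Total revenue: $2,906

Bids ranked high→low: 979 (I), 970 (J), 957 (H), 954 (F), 949 (G), …
Top 3: I, J, H.
Total revenue = 979 + 970 + 957 = $2,906.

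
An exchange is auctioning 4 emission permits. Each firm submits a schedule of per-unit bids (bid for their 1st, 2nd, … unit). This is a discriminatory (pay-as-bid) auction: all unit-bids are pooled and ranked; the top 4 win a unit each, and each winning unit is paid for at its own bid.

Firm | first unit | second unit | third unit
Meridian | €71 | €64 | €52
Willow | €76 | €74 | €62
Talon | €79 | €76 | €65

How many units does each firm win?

Merging the schedules and taking the best 4: 79 (Talon-1), 76 (Willow-1), 76 (Talon-2), 74 (Willow-2)
Next rejected bid: €71 (not a price — pay-as-bid).
Allocation: Talon 2, Willow 2.

Talon 2, Willow 2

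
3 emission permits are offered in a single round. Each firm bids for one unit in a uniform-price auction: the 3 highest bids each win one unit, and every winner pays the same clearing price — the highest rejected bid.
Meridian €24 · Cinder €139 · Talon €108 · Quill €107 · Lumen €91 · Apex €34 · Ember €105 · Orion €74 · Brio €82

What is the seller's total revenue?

Total revenue: €315

Sorting: 139 (Cinder), 108 (Talon), 107 (Quill), 105 (Ember), 91 (Lumen), …
Top 3: Cinder, Talon, Quill.
Clearing price = highest rejected bid = €105.
Total revenue = 3 × €105 = €315.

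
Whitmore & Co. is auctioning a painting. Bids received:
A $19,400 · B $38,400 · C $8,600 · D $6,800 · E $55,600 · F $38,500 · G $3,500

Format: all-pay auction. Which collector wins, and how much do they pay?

E pays $55,600

Bids ranked: 55,600 (E) > 38,500 (F) > 38,400 (B) > 19,400 (A) > 8,600 (C) > 6,800 (D) > …
E wins with the top bid; all bids are sunk regardless.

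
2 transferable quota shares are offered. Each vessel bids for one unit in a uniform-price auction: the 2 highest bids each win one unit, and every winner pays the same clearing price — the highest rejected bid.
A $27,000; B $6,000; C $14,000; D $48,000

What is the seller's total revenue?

Total revenue: $28,000

Ordering the bids: 48,000 (D), 27,000 (A), 14,000 (C), 6,000 (B)
Top 2: D, A.
Highest unsuccessful bid: $14,000 → clearing price.
Total revenue = 2 × $14,000 = $28,000.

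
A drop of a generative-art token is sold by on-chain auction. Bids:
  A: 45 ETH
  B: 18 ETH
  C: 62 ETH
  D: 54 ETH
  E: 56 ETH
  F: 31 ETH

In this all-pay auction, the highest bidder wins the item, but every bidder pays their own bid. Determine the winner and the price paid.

C pays 62 ETH

Sorting bids: 62 (C) > 56 (E) > 54 (D) > 45 (A) > 31 (F) > 18 (B)
C is highest and takes the item; every bidder forfeits their bid.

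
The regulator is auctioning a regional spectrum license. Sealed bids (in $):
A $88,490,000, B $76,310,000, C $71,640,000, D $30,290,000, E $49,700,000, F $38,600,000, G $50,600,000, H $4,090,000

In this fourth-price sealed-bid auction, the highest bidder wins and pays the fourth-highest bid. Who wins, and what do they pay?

A pays $50,600,000

Bids in order: 88,490,000 (A) > 76,310,000 (B) > 71,640,000 (C) > 50,600,000 (G) > 49,700,000 (E) > 38,600,000 (F) > …
A is highest; pays the fourth-highest bid, $50,600,000.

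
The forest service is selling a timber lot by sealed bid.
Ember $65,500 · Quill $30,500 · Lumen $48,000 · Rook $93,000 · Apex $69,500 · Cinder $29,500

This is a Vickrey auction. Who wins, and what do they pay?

Rook pays $69,500

Vickrey auction: the highest bidder wins and pays the second-highest bid.
Bids ranked: 93,000 (Rook) > 69,500 (Apex) > 65,500 (Ember) > 48,000 (Lumen) > 30,500 (Quill) > 29,500 (Cinder)
Rook wins with the highest bid; price is set by the runner-up at $69,500.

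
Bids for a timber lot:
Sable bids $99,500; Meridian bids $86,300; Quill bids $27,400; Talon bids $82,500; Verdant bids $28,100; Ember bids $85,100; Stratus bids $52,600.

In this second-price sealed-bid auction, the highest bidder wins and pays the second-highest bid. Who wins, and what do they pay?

Rule: the highest bidder wins and pays the second-highest bid.
Bids ranked: 99,500 (Sable) > 86,300 (Meridian) > 85,100 (Ember) > 82,500 (Talon) > 52,600 (Stratus) > 28,100 (Verdant) > …
Second-price: Sable pays Meridian's bid of $86,300.

Sable pays $86,300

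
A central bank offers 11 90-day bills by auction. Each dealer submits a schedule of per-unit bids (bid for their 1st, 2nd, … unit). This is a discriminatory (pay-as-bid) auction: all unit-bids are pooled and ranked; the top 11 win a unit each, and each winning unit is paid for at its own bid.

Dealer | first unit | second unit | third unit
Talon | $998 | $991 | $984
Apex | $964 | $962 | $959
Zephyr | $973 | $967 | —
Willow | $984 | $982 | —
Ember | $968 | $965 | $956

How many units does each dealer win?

Apex 2, Ember 2, Talon 3, Willow 2, Zephyr 2

Pooled unit-bids ranked (top 11): 998 (Talon-1), 991 (Talon-2), 984 (Talon-3), 984 (Willow-1), 982 (Willow-2), 973 (Zephyr-1), 968 (Ember-1), 967 (Zephyr-2), 965 (Ember-2), 964 (Apex-1), 962 (Apex-2)
Next rejected bid: $959 (not a price — pay-as-bid).
Allocation: Apex 2, Ember 2, Talon 3, Willow 2, Zephyr 2.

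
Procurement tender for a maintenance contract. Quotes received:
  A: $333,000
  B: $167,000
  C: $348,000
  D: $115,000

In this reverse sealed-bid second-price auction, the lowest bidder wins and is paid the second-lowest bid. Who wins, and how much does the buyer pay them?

D is paid $167,000

Rule: the lowest bidder wins and is paid the second-lowest bid.
Bids ranked: 115,000 (D) < 167,000 (B) < 333,000 (A) < 348,000 (C)
Second-price: D is paid B's bid of $167,000.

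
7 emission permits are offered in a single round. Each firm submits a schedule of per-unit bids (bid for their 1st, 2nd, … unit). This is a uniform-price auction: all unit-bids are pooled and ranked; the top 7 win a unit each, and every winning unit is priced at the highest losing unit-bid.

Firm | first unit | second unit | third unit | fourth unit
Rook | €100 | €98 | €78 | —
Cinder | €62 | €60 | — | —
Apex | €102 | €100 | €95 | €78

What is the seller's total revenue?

Merging the schedules and taking the best 7: 102 (Apex-1), 100 (Rook-1), 100 (Apex-2), 98 (Rook-2), 95 (Apex-3), 78 (Rook-3), 78 (Apex-4)
The (k+1)-th unit-bid is €62.
Allocation: Apex 4, Rook 3. Every unit priced at €62.
Revenue = 7 × 62 = €434.

Total revenue: €434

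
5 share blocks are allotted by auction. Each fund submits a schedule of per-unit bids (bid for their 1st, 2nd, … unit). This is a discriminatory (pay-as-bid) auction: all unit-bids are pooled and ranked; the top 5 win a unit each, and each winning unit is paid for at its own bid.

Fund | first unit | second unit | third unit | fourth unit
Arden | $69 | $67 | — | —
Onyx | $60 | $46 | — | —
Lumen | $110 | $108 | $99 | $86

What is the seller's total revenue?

All unit-bids, highest first — top 5: 110 (Lumen-1), 108 (Lumen-2), 99 (Lumen-3), 86 (Lumen-4), 69 (Arden-1)
Next rejected bid: $67 (not a price — pay-as-bid).
Each winning unit pays its own bid.
Revenue = 110 + 108 + 99 + 86 + 69 = $472.

Total revenue: $472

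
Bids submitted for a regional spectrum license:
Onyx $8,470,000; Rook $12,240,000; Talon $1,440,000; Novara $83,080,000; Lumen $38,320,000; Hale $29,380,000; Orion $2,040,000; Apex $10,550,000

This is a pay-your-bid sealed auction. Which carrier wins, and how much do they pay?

Bids ranked: 83,080,000 (Novara) > 38,320,000 (Lumen) > 29,380,000 (Hale) > 12,240,000 (Rook) > 10,550,000 (Apex) > 8,470,000 (Onyx) > …
First-price: Novara pays what they bid, $83,080,000.

Novara pays $83,080,000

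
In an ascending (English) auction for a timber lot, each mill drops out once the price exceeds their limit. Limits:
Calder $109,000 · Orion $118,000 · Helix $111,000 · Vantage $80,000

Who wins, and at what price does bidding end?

Rule: the price rises until one bidder remains; the winner pays the price at which the last rival dropped out.
Limits in order: 118,000 (Orion) > 111,000 (Helix) > 109,000 (Calder) > 80,000 (Vantage)
Bidding ends when Helix exits at $111,000; Orion takes it.

Orion wins at $111,000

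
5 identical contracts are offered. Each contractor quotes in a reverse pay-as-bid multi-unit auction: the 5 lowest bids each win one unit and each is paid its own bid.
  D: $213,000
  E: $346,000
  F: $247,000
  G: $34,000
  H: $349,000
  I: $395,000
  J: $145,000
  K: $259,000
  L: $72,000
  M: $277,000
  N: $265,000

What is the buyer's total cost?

Bids ranked low→high: 34,000 (G), 72,000 (L), 145,000 (J), 213,000 (D), 247,000 (F), 259,000 (K), 265,000 (N), …
Winners (5 units): G, L, J, D, F.
Total cost = 34,000 + 72,000 + 145,000 + 213,000 + 247,000 = $711,000.

Total cost: $711,000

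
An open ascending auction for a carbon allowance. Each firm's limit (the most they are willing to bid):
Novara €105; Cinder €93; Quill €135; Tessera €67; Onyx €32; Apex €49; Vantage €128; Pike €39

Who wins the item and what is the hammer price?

Limits ranked: 135 (Quill) > 128 (Vantage) > 105 (Novara) > 93 (Cinder) > 67 (Tessera) > 49 (Apex) > …
Once the price passes €128, only Quill is left; the hammer falls at Vantage's limit of €128.

Quill wins at €128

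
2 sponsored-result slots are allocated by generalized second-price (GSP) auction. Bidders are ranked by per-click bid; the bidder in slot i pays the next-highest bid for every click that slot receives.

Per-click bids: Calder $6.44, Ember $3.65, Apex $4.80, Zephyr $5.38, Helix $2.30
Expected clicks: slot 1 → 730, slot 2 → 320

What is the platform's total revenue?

Total revenue: $5463.40

Sorting advertisers: $6.44 (Calder) > $5.38 (Zephyr) > $4.80 (Apex) > …
Slot 1: Calder pays $5.38 × 730 = $3927.40
Slot 2: Zephyr pays $4.80 × 320 = $1536.00
Total = $5463.40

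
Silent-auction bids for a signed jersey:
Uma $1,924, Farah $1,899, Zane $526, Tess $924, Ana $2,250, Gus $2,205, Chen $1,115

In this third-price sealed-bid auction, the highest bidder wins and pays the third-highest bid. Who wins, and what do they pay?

Rule: the highest bidder wins and pays the third-highest bid.
Bids ranked: 2,250 (Ana) > 2,205 (Gus) > 1,924 (Uma) > 1,899 (Farah) > 1,115 (Chen) > 924 (Tess) > …
Ana wins; payment is bid #3 in the ranking = $1,924.

Ana pays $1,924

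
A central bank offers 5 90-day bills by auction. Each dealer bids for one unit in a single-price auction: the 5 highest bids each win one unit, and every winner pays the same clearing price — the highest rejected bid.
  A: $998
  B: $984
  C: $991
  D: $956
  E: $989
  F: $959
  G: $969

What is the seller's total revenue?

Bids ranked high→low: 998 (A), 991 (C), 989 (E), 984 (B), 969 (G), 959 (F), 956 (D)
Top 5: A, C, E, B, G.
Clearing price = highest rejected bid = $959.
Total revenue = 5 × $959 = $4,795.

Total revenue: $4,795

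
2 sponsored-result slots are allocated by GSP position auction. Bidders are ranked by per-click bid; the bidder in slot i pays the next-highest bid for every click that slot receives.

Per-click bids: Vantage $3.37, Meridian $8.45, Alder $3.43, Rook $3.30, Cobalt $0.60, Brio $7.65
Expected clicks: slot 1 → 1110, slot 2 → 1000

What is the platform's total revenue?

Total revenue: $11921.50

Ranked by bid: $8.45 (Meridian) > $7.65 (Brio) > $3.43 (Alder) > …
Slot 1: Meridian pays $7.65 × 1110 = $8491.50
Slot 2: Brio pays $3.43 × 1000 = $3430.00
Total = $11921.50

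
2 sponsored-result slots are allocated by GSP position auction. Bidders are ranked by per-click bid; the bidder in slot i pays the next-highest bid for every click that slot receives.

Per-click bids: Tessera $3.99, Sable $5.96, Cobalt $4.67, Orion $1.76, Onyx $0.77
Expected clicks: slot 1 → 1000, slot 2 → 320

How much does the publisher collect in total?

Total revenue: $5946.80

Sorting advertisers: $5.96 (Sable) > $4.67 (Cobalt) > $3.99 (Tessera) > …
Slot 1: Sable pays $4.67 × 1000 = $4670.00
Slot 2: Cobalt pays $3.99 × 320 = $1276.80
Total = $5946.80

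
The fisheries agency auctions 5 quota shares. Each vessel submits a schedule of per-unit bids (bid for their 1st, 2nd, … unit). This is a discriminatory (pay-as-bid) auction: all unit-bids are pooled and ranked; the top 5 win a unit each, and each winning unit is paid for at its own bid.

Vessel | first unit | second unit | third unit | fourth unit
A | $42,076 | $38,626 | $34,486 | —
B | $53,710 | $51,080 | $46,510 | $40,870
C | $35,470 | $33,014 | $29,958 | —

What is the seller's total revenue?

All unit-bids, highest first — top 5: 53,710 (B-1), 51,080 (B-2), 46,510 (B-3), 42,076 (A-1), 40,870 (B-4)
Next rejected bid: $38,626 (not a price — pay-as-bid).
Each winning unit pays its own bid.
Revenue = 53,710 + 51,080 + 46,510 + 42,076 + 40,870 = $234,246.

Total revenue: $234,246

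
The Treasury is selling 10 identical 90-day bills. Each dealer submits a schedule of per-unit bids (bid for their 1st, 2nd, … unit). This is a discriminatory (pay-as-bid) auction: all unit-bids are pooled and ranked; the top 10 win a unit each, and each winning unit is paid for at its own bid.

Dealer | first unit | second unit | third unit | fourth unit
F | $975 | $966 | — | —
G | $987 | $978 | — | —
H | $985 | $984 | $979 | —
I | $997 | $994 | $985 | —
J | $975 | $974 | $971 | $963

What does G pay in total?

All unit-bids, highest first — top 10: 997 (I-1), 994 (I-2), 987 (G-1), 985 (H-1), 985 (I-3), 984 (H-2), 979 (H-3), 978 (G-2), 975 (F-1), 975 (J-1)
Next rejected bid: $974 (not a price — pay-as-bid).
G's winning unit-bids: 987 + 978 = $1,965.

G pays $1,965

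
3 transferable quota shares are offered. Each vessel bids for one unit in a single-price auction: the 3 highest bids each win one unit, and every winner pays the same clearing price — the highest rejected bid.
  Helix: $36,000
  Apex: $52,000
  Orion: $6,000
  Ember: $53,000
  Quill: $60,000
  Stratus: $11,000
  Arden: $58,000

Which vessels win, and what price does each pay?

Sorting: 60,000 (Quill), 58,000 (Arden), 53,000 (Ember), 52,000 (Apex), 36,000 (Helix), …
Winners (3 units): Quill, Arden, Ember.
First losing bid is Apex's $52,000, which sets the uniform price.

Quill, Arden, Ember; each pays $52,000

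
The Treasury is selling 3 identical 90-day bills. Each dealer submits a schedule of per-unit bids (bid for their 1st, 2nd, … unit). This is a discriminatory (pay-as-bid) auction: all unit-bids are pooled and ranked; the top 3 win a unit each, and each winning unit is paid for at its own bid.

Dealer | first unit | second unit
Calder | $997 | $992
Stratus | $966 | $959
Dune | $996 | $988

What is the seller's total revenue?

All unit-bids, highest first — top 3: 997 (Calder-1), 996 (Dune-1), 992 (Calder-2)
Next rejected bid: $988 (not a price — pay-as-bid).
Each winning unit pays its own bid.
Revenue = 997 + 996 + 992 = $2,985.

Total revenue: $2,985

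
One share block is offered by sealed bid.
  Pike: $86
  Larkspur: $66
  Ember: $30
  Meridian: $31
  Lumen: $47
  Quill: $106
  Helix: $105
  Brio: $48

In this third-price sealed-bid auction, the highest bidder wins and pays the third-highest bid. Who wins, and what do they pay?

Quill pays $86

Third-price sealed-bid auction: the highest bidder wins and pays the third-highest bid.
Bids in order: 106 (Quill) > 105 (Helix) > 86 (Pike) > 66 (Larkspur) > 48 (Brio) > 47 (Lumen) > …
Quill is highest; pays the third-highest bid, $86.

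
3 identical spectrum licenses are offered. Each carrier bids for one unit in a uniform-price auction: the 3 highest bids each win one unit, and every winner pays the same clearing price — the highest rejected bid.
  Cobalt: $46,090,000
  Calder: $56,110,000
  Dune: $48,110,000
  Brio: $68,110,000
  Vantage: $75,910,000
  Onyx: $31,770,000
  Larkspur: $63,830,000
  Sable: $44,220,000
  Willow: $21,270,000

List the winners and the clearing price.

Sorting: 75,910,000 (Vantage), 68,110,000 (Brio), 63,830,000 (Larkspur), 56,110,000 (Calder), 48,110,000 (Dune), …
Winners (3 units): Vantage, Brio, Larkspur.
Highest unsuccessful bid: $56,110,000 → clearing price.

Vantage, Brio, Larkspur; each pays $56,110,000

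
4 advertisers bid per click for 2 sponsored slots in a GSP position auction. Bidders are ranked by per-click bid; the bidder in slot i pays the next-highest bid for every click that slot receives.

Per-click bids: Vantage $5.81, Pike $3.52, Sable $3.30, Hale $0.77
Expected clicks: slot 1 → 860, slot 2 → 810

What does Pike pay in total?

Pike pays $2673.00

Per-click bids in order: $5.81 (Vantage) > $3.52 (Pike) > $3.30 (Sable) > …
Pike holds slot 2 → pays next bid $3.30 × 810 clicks = $2673.00.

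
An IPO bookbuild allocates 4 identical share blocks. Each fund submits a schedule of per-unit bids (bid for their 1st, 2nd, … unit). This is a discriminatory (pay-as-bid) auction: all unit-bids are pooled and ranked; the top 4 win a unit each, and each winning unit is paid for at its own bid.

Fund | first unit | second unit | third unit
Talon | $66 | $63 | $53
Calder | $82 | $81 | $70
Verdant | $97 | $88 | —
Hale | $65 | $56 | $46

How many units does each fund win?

Calder 2, Verdant 2

Merging the schedules and taking the best 4: 97 (Verdant-1), 88 (Verdant-2), 82 (Calder-1), 81 (Calder-2)
Next rejected bid: $70 (not a price — pay-as-bid).
Allocation: Calder 2, Verdant 2.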